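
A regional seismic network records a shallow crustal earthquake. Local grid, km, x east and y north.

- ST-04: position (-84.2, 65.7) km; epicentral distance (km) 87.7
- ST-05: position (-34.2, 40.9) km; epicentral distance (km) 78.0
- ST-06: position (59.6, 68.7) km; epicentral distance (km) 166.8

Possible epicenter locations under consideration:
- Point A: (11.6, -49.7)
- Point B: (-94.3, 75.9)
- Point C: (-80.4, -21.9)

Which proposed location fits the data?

Point C

For each candidate, compare |candidate − station| to the reported distance:
Point A: residuals ST-04 62.3, ST-05 23.5, ST-06 39.0 → max 62.3 km
Point B: residuals ST-04 73.3, ST-05 8.5, ST-06 12.7 → max 73.3 km
Point C: residuals ST-04 0.0, ST-05 0.0, ST-06 0.0 → max 0.0 km
Only Point C has all residuals ≈ 0.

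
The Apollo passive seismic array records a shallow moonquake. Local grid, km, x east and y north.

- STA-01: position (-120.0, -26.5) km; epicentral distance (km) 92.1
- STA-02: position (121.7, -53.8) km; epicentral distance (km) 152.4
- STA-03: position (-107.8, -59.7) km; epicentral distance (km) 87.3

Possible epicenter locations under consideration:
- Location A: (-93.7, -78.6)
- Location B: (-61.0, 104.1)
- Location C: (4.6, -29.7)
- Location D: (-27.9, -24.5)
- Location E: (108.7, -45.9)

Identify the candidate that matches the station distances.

Location D

For each candidate, compare |candidate − station| to the reported distance:
Location A: residuals STA-01 33.7, STA-02 64.4, STA-03 63.7 → max 64.4 km
Location B: residuals STA-01 51.2, STA-02 89.1, STA-03 83.1 → max 89.1 km
Location C: residuals STA-01 32.5, STA-02 32.8, STA-03 29.0 → max 32.8 km
Location D: residuals STA-01 0.0, STA-02 0.0, STA-03 0.0 → max 0.0 km
Location E: residuals STA-01 137.4, STA-02 137.2, STA-03 129.6 → max 137.4 km
Only Location D has all residuals ≈ 0.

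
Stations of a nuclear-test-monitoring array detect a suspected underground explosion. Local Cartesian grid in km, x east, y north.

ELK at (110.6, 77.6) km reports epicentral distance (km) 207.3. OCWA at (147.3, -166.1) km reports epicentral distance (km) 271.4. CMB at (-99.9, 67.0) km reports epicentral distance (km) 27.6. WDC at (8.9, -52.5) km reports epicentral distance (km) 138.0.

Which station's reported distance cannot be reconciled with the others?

Solve using three stations at a time. Using ELK, CMB, WDC (subtract circle equations pairwise → linear system) gives (x, y) ≈ (-93.3, 40.2).
Distances from that point to each station vs reported:
  ELK: calculated 207.3 vs reported 207.3 → residual 0.0 km
  OCWA: calculated 317.0 vs reported 271.4 → residual 45.6 km
  CMB: calculated 27.6 vs reported 27.6 → residual 0.0 km
  WDC: calculated 138.0 vs reported 138.0 → residual 0.0 km
ELK, CMB, WDC are mutually consistent (residuals ≈ 0); OCWA is off by 45.6 km.

OCWA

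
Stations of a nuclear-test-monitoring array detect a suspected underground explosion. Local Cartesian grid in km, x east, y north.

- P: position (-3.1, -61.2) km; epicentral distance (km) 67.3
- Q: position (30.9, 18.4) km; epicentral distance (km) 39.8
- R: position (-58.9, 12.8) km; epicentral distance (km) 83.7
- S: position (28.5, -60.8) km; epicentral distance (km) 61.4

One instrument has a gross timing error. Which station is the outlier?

Q

Solve using three stations at a time. Using P, R, S (subtract circle equations pairwise → linear system) gives (x, y) ≈ (23.9, 0.5).
Distances from that point to each station vs reported:
  P: calculated 67.4 vs reported 67.3 → residual 0.1 km
  Q: calculated 19.2 vs reported 39.8 → residual 20.6 km
  R: calculated 83.7 vs reported 83.7 → residual 0.0 km
  S: calculated 61.5 vs reported 61.4 → residual 0.1 km
P, R, S are mutually consistent (residuals ≈ 0); Q is off by 20.6 km.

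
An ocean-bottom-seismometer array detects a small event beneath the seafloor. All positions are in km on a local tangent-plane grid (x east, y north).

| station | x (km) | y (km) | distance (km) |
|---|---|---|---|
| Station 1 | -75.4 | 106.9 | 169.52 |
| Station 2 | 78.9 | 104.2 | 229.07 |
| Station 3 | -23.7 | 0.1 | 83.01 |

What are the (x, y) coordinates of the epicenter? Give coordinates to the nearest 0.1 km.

-78.1 km east, -62.6 km north

Circle about each station: (x + 75.4)² + (y − 106.9)² = 169.52²; (x − 78.9)² + (y − 104.2)² = 229.07²; (x + 23.7)² + (y − 0.1)² = 83.01².
Subtracting the Station 1 equation from the Station 2 and Station 3 equations removes the quadratic terms:
308.6 x − 5.4 y = -23765.95
103.4 x − 213.6 y = 5295.30
Solving the 2×2 system: x ≈ -78.1, y ≈ -62.6 km.
Check against Station 1 (with the unrounded x, y): √((x + 75.4)²+(y − 106.9)²) = 169.52 ≈ 169.52 km. ✓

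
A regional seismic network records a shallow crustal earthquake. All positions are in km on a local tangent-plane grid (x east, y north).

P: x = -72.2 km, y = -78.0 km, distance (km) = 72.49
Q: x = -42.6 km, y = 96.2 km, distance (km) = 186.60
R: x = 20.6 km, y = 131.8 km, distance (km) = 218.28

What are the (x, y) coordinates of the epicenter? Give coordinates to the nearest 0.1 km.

x ≈ -0.1 km, y ≈ -85.5 km

Circle about each station: (x + 72.2)² + (y + 78.0)² = 72.49²; (x + 42.6)² + (y − 96.2)² = 186.60²; (x − 20.6)² + (y − 131.8)² = 218.28².
Subtracting the P equation from the Q and R equations removes the quadratic terms:
59.2 x + 348.4 y = -29792.40
185.6 x + 419.6 y = -35892.60
Solving the 2×2 system: x ≈ -0.1, y ≈ -85.5 km.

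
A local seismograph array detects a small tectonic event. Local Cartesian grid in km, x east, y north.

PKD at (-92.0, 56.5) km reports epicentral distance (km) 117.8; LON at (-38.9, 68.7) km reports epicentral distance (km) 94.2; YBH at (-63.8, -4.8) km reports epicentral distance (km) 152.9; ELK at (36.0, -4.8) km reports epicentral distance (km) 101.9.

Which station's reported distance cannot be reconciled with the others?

Solve using three stations at a time. Using LON, YBH, ELK (subtract circle equations pairwise → linear system) gives (x, y) ≈ (51.2, 95.9).
Distances from that point to each station vs reported:
  PKD: calculated 148.5 vs reported 117.8 → residual 30.7 km
  LON: calculated 94.1 vs reported 94.2 → residual 0.1 km
  YBH: calculated 152.8 vs reported 152.9 → residual 0.1 km
  ELK: calculated 101.8 vs reported 101.9 → residual 0.1 km
LON, YBH, ELK are mutually consistent (residuals ≈ 0); PKD is off by 30.7 km.

PKD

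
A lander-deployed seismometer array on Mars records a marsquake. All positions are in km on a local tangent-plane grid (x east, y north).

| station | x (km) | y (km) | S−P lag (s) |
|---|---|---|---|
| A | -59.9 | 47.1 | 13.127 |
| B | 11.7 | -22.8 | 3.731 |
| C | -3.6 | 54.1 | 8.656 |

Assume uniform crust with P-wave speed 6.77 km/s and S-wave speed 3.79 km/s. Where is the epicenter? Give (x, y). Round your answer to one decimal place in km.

39.5 km east, -6.7 km north

Distance from S−P lag: d = Δt · v_P v_S / (v_P − v_S) = Δt · (6.77·3.79)/(6.77−3.79) ≈ 8.6102·Δt.
So d_A = 113.03, d_B = 32.12, d_C = 74.53 km.
Circle about each station: (x + 59.9)² + (y − 47.1)² = 113.03²; (x − 11.7)² + (y + 22.8)² = 32.12²; (x + 3.6)² + (y − 54.1)² = 74.53².
Subtracting the A equation from the B and C equations removes the quadratic terms:
143.2 x − 139.8 y = 6594.40
112.6 x + 14.0 y = 4354.41
Solving the 2×2 system: x ≈ 39.5, y ≈ -6.7 km.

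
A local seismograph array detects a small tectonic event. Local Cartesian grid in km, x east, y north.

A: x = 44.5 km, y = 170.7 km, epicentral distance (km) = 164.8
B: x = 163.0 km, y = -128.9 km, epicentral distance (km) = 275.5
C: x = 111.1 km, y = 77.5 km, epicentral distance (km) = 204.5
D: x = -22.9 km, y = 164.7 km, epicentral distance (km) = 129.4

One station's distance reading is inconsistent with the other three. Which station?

C

Solve using three stations at a time. Using A, B, D (subtract circle equations pairwise → linear system) gives (x, y) ≈ (-55.0, 39.4).
Distances from that point to each station vs reported:
  A: calculated 164.7 vs reported 164.8 → residual 0.1 km
  B: calculated 275.5 vs reported 275.5 → residual 0.0 km
  C: calculated 170.4 vs reported 204.5 → residual 34.1 km
  D: calculated 129.3 vs reported 129.4 → residual 0.1 km
A, B, D are mutually consistent (residuals ≈ 0); C is off by 34.1 km.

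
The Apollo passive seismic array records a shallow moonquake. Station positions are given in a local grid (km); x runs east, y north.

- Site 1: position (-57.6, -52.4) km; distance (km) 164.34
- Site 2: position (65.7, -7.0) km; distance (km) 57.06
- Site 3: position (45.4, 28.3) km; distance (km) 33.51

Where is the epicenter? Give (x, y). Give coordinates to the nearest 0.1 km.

x ≈ 71.1 km, y ≈ 49.8 km

Circle about each station: (x + 57.6)² + (y + 52.4)² = 164.34²; (x − 65.7)² + (y + 7.0)² = 57.06²; (x − 45.4)² + (y − 28.3)² = 33.51².
Subtracting the Site 1 equation from the Site 2 and Site 3 equations removes the quadratic terms:
246.6 x + 90.8 y = 22053.76
206.0 x + 161.4 y = 22683.25
Solving the 2×2 system: x ≈ 71.1, y ≈ 49.8 km.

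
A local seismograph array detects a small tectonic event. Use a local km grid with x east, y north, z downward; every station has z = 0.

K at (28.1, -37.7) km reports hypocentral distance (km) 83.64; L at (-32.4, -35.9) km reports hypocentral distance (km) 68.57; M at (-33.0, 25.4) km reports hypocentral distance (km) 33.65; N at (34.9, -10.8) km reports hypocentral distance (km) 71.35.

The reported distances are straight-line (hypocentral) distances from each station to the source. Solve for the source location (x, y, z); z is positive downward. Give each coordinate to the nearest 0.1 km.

x ≈ -19.3 km, y ≈ 24.0 km, depth ≈ 30.7 km

Each station gives a sphere (x−x_i)² + (y−y_i)² + z² = d_i² (stations at z=0).
Subtracting the K sphere from L and M: z² cancels, leaving linear equations in x and y:
-121.0 x + 3.6 y = 2421.47
-122.2 x + 126.2 y = 5386.59
Solving: x ≈ -19.298, y ≈ 23.996 km (keep extra digits for the depth step; rounded: -19.3, 24.0).
Then from the K sphere: z² = 83.64² − (x − 28.1)² − (y + 37.7)² with x = -19.298, y = 23.996, so z ≈ 30.703 ≈ 30.7 km.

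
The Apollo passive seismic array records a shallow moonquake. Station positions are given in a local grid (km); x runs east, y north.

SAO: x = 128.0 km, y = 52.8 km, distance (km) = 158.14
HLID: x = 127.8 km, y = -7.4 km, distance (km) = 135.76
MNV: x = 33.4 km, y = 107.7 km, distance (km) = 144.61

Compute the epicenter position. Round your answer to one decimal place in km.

Circle about each station: (x − 128.0)² + (y − 52.8)² = 158.14²; (x − 127.8)² + (y + 7.4)² = 135.76²; (x − 33.4)² + (y − 107.7)² = 144.61².
Subtracting pairs of circle equations eliminates x²+y² and gives linear equations (the radical axes):
-0.4 x − 120.4 y = 3793.24
-189.2 x + 109.8 y = -2360.78
Solving the 2×2 system: x ≈ -5.8, y ≈ -31.5 km.
Check against SAO (with the unrounded x, y): √((x − 128.0)²+(y − 52.8)²) = 158.13 ≈ 158.14 km. ✓

-5.8 km east, -31.5 km north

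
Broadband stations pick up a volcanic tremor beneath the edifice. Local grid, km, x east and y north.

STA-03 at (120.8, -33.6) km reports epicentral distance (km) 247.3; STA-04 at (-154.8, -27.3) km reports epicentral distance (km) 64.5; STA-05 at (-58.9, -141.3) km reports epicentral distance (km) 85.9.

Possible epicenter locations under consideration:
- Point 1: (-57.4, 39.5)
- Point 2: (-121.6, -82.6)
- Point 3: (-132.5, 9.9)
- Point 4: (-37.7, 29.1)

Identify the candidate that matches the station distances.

For each candidate, compare |candidate − station| to the reported distance:
Point 1: residuals STA-03 54.7, STA-04 53.6, STA-05 94.9 → max 94.9 km
Point 2: residuals STA-03 0.0, STA-04 0.0, STA-05 0.0 → max 0.0 km
Point 3: residuals STA-03 9.7, STA-04 21.1, STA-05 82.3 → max 82.3 km
Point 4: residuals STA-03 76.8, STA-04 65.5, STA-05 85.8 → max 85.8 km
Only Point 2 has all residuals ≈ 0.

Point 2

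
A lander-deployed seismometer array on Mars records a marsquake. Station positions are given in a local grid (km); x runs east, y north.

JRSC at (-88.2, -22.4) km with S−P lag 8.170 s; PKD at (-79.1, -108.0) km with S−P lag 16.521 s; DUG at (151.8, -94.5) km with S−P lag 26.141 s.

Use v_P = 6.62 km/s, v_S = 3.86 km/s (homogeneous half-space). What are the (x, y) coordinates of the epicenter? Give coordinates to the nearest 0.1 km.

Distance from S−P lag: d = Δt · v_P v_S / (v_P − v_S) = Δt · (6.62·3.86)/(6.62−3.86) ≈ 9.2584·Δt.
So d_JRSC = 75.64, d_PKD = 152.96, d_DUG = 242.02 km.
Circle about each station: (x + 88.2)² + (y + 22.4)² = 75.64²; (x + 79.1)² + (y + 108.0)² = 152.96²; (x − 151.8)² + (y + 94.5)² = 242.02².
Subtracting the JRSC equation from the PKD and DUG equations removes the quadratic terms:
18.2 x − 171.2 y = -8035.54
480.0 x − 144.2 y = -29159.78
Solving the 2×2 system: x ≈ -48.2, y ≈ 41.8 km.
Check against JRSC (with the unrounded x, y): √((x + 88.2)²+(y + 22.4)²) = 75.66 ≈ 75.64 km. ✓

-48.2 km east, 41.8 km north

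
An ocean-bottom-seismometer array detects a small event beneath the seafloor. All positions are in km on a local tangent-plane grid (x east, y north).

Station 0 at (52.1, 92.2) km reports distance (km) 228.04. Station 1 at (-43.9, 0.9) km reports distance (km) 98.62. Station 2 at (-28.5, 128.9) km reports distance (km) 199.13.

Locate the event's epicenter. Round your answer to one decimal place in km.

Circle about each station: (x − 52.1)² + (y − 92.2)² = 228.04²; (x + 43.9)² + (y − 0.9)² = 98.62²; (x + 28.5)² + (y − 128.9)² = 199.13².
Subtracting the Station 0 equation from the Station 1 and Station 2 equations removes the quadratic terms:
-192.0 x − 182.6 y = 32989.11
-161.2 x + 73.4 y = 18561.69
Solving the 2×2 system: x ≈ -133.5, y ≈ -40.3 km.

-133.5 km east, -40.3 km north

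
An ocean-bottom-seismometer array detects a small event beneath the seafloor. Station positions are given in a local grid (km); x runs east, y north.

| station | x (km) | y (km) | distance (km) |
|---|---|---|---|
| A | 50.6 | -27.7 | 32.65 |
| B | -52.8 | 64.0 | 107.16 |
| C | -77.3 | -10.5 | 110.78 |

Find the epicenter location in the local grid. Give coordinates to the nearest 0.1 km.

(33.0, -0.2)

Circle about each station: (x − 50.6)² + (y + 27.7)² = 32.65²; (x + 52.8)² + (y − 64.0)² = 107.16²; (x + 77.3)² + (y + 10.5)² = 110.78².
Subtracting the A equation from the B and C equations removes the quadratic terms:
-206.8 x + 183.4 y = -6861.05
-255.8 x + 34.4 y = -8448.30
Solving the 2×2 system: x ≈ 33.0, y ≈ -0.2 km.
Check against A (with the unrounded x, y): √((x − 50.6)²+(y + 27.7)²) = 32.65 ≈ 32.65 km. ✓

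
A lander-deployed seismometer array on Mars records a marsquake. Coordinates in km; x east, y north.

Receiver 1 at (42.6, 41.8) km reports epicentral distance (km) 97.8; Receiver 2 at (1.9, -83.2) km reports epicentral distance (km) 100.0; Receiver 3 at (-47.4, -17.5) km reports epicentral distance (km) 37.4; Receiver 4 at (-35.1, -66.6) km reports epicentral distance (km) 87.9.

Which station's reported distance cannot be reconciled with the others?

Solve using three stations at a time. Using Receiver 1, Receiver 3, Receiver 4 (subtract circle equations pairwise → linear system) gives (x, y) ≈ (-52.6, 19.5).
Distances from that point to each station vs reported:
  Receiver 1: calculated 97.8 vs reported 97.8 → residual 0.0 km
  Receiver 2: calculated 116.3 vs reported 100.0 → residual 16.3 km
  Receiver 3: calculated 37.4 vs reported 37.4 → residual 0.0 km
  Receiver 4: calculated 87.9 vs reported 87.9 → residual 0.0 km
Receiver 1, Receiver 3, Receiver 4 are mutually consistent (residuals ≈ 0); Receiver 2 is off by 16.3 km.

Receiver 2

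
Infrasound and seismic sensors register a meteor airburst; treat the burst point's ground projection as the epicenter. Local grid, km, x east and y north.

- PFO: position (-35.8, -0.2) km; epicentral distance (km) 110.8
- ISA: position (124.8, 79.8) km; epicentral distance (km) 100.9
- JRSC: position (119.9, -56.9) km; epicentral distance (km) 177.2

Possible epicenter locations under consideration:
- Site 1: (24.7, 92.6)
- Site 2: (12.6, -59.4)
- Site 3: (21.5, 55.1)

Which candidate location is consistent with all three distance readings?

For each candidate, compare |candidate − station| to the reported distance:
Site 1: residuals PFO 0.0, ISA 0.0, JRSC 0.0 → max 0.0 km
Site 2: residuals PFO 34.3, ISA 77.9, JRSC 69.9 → max 77.9 km
Site 3: residuals PFO 31.2, ISA 5.3, JRSC 28.1 → max 31.2 km
Only Site 1 has all residuals ≈ 0.

Site 1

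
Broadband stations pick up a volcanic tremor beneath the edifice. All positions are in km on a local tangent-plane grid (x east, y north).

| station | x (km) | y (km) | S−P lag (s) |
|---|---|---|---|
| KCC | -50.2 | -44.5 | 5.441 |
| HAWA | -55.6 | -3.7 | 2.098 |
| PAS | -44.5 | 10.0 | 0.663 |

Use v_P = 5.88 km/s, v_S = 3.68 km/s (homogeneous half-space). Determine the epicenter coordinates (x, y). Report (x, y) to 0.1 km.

(-38.4, 7.7)

Distance from S−P lag: d = Δt · v_P v_S / (v_P − v_S) = Δt · (5.88·3.68)/(5.88−3.68) ≈ 9.8356·Δt.
So d_KCC = 53.52, d_HAWA = 20.64, d_PAS = 6.52 km.
Circle about each station: (x + 50.2)² + (y + 44.5)² = 53.52²; (x + 55.6)² + (y + 3.7)² = 20.64²; (x + 44.5)² + (y − 10.0)² = 6.52².
Subtracting the KCC equation from the HAWA and PAS equations removes the quadratic terms:
-10.8 x + 81.6 y = 1043.14
11.4 x + 109.0 y = 401.84
Solving the 2×2 system: x ≈ -38.4, y ≈ 7.7 km.
Check against KCC (with the unrounded x, y): √((x + 50.2)²+(y + 44.5)²) = 53.52 ≈ 53.52 km. ✓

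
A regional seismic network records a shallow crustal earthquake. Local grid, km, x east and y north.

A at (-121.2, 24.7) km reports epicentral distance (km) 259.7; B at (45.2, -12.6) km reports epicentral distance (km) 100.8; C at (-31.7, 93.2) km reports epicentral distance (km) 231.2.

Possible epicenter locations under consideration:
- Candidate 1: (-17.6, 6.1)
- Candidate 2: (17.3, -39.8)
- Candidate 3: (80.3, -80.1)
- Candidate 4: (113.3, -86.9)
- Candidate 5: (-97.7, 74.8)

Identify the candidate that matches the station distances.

For each candidate, compare |candidate − station| to the reported distance:
Candidate 1: residuals A 154.4, B 35.3, C 143.0 → max 154.4 km
Candidate 2: residuals A 106.9, B 61.8, C 89.5 → max 106.9 km
Candidate 3: residuals A 32.6, B 24.7, C 24.9 → max 32.6 km
Candidate 4: residuals A 0.0, B 0.0, C 0.0 → max 0.0 km
Candidate 5: residuals A 204.4, B 66.7, C 162.7 → max 204.4 km
Only Candidate 4 has all residuals ≈ 0.

Candidate 4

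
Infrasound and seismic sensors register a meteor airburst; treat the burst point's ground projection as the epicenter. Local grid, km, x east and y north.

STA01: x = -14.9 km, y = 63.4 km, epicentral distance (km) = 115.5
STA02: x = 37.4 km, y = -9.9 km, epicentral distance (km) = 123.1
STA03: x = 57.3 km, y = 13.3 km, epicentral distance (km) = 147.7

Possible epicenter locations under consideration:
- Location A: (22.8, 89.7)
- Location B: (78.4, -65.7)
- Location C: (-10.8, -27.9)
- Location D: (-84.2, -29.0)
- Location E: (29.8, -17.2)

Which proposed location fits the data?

Location D

For each candidate, compare |candidate − station| to the reported distance:
Location A: residuals STA01 69.5, STA02 22.4, STA03 63.9 → max 69.5 km
Location B: residuals STA01 43.8, STA02 53.9, STA03 65.9 → max 65.9 km
Location C: residuals STA01 24.1, STA02 71.6, STA03 68.1 → max 71.6 km
Location D: residuals STA01 0.0, STA02 0.0, STA03 0.0 → max 0.0 km
Location E: residuals STA01 23.3, STA02 112.6, STA03 106.6 → max 112.6 km
Only Location D has all residuals ≈ 0.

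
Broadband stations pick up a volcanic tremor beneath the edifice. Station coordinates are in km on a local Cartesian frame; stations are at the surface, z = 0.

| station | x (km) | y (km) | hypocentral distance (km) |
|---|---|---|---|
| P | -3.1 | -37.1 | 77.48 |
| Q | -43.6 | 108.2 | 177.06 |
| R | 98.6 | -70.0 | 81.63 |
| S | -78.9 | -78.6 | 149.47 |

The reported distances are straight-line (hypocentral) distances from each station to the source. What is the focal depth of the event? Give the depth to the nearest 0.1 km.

z ≈ 54.2 km

Each station gives a sphere (x−x_i)² + (y−y_i)² + z² = d_i² (stations at z=0).
Subtracting the P sphere from Q and R: z² cancels, leaving linear equations in x and y:
-81.0 x + 290.6 y = -13124.91
203.4 x − 65.8 y = 12575.63
Solving: x ≈ 51.896, y ≈ -30.700 km (keep extra digits for the depth step; rounded: 51.9, -30.7).
Then from the P sphere: z² = 77.48² − (x + 3.1)² − (y + 37.1)² with x = 51.896, y = -30.700, so z ≈ 54.200 ≈ 54.2 km.
Check against S (with the unrounded solution): distance 149.46 ≈ 149.47 km. ✓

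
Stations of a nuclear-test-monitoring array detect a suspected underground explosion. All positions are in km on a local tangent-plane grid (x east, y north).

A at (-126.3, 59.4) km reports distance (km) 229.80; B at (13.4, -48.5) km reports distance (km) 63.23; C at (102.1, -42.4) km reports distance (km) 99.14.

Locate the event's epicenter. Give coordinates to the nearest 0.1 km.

Circle about each station: (x + 126.3)² + (y − 59.4)² = 229.80²; (x − 13.4)² + (y + 48.5)² = 63.23²; (x − 102.1)² + (y + 42.4)² = 99.14².
Subtracting pairs of circle equations eliminates x²+y² and gives linear equations (the radical axes):
279.4 x − 215.8 y = 31861.77
456.8 x − 203.6 y = 35721.42
Solving the 2×2 system: x ≈ 29.3, y ≈ -109.7 km.

29.3 km east, -109.7 km north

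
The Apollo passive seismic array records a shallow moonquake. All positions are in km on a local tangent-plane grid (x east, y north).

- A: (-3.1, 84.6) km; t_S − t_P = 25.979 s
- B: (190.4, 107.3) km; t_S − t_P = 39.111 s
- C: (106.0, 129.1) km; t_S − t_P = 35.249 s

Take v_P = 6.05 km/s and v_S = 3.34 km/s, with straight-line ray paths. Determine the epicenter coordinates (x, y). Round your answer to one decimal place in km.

x ≈ -5.1 km, y ≈ -109.1 km

Distance from S−P lag: d = Δt · v_P v_S / (v_P − v_S) = Δt · (6.05·3.34)/(6.05−3.34) ≈ 7.4565·Δt.
So d_A = 193.71, d_B = 291.63, d_C = 262.83 km.
Circle about each station: (x + 3.1)² + (y − 84.6)² = 193.71²; (x − 190.4)² + (y − 107.3)² = 291.63²; (x − 106.0)² + (y − 129.1)² = 262.83².
Subtracting the A equation from the B and C equations removes the quadratic terms:
387.0 x + 45.4 y = -6925.81
218.2 x + 89.0 y = -10820.00
Solving the 2×2 system: x ≈ -5.1, y ≈ -109.1 km.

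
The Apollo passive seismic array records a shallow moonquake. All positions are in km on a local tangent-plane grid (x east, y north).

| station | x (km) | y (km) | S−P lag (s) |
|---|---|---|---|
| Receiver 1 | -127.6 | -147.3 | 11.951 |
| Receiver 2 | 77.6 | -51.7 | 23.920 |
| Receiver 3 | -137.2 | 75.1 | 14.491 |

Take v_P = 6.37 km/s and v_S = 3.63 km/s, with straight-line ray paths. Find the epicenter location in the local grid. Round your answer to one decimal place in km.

x ≈ -124.2 km, y ≈ -46.5 km

Distance from S−P lag: d = Δt · v_P v_S / (v_P − v_S) = Δt · (6.37·3.63)/(6.37−3.63) ≈ 8.4391·Δt.
So d_Receiver 1 = 100.86, d_Receiver 2 = 201.86, d_Receiver 3 = 122.29 km.
Circle about each station: (x + 127.6)² + (y + 147.3)² = 100.86²; (x − 77.6)² + (y + 51.7)² = 201.86²; (x + 137.2)² + (y − 75.1)² = 122.29².
Subtracting pairs of circle equations eliminates x²+y² and gives linear equations (the radical axes):
410.4 x + 191.2 y = -59859.12
-19.2 x + 444.8 y = -18297.30
Solving the 2×2 system: x ≈ -124.2, y ≈ -46.5 km.
Check against Receiver 1 (with the unrounded x, y): √((x + 127.6)²+(y + 147.3)²) = 100.86 ≈ 100.86 km. ✓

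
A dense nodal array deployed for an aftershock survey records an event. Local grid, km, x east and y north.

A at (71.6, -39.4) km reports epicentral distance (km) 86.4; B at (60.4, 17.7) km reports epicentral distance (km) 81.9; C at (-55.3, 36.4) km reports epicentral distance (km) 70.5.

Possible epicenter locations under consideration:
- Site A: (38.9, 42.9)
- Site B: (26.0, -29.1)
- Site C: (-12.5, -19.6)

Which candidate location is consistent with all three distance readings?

For each candidate, compare |candidate − station| to the reported distance:
Site A: residuals A 2.2, B 48.8, C 23.9 → max 48.8 km
Site B: residuals A 39.7, B 23.8, C 33.9 → max 39.7 km
Site C: residuals A 0.0, B 0.0, C 0.0 → max 0.0 km
Only Site C has all residuals ≈ 0.

Site C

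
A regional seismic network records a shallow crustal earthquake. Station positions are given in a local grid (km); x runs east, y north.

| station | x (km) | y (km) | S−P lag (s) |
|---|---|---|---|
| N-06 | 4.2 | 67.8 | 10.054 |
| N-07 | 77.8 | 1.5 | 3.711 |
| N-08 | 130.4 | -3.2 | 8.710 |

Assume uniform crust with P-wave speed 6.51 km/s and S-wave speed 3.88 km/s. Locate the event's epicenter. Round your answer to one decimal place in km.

48.1 km east, -18.2 km north

Distance from S−P lag: d = Δt · v_P v_S / (v_P − v_S) = Δt · (6.51·3.88)/(6.51−3.88) ≈ 9.6041·Δt.
So d_N-06 = 96.56, d_N-07 = 35.64, d_N-08 = 83.65 km.
Circle about each station: (x − 4.2)² + (y − 67.8)² = 96.56²; (x − 77.8)² + (y − 1.5)² = 35.64²; (x − 130.4)² + (y + 3.2)² = 83.65².
Subtracting pairs of circle equations eliminates x²+y² and gives linear equations (the radical axes):
147.2 x − 132.6 y = 9494.23
252.4 x − 142.0 y = 14726.43
Solving the 2×2 system: x ≈ 48.1, y ≈ -18.2 km.
Check against N-06 (with the unrounded x, y): √((x − 4.2)²+(y − 67.8)²) = 96.56 ≈ 96.56 km. ✓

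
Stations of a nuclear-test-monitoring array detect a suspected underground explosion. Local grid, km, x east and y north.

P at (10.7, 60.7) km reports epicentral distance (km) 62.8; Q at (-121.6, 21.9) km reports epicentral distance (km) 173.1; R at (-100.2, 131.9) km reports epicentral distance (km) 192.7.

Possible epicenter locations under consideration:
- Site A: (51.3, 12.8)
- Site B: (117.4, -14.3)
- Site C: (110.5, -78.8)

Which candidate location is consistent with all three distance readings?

For each candidate, compare |candidate − station| to the reported distance:
Site A: residuals P 0.0, Q 0.0, R 0.0 → max 0.0 km
Site B: residuals P 67.6, Q 68.6, R 69.5 → max 69.5 km
Site C: residuals P 108.7, Q 79.9, R 105.3 → max 108.7 km
Only Site A has all residuals ≈ 0.

Site A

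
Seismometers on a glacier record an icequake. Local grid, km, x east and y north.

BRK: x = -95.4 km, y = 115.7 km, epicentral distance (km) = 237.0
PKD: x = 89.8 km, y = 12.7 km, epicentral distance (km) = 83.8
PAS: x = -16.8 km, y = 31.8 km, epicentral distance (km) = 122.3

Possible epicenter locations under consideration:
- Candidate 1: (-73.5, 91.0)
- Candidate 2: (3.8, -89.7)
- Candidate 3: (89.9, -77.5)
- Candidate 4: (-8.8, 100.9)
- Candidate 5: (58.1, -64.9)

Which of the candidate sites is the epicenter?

Candidate 5

For each candidate, compare |candidate − station| to the reported distance:
Candidate 1: residuals BRK 204.0, PKD 97.3, PAS 40.3 → max 204.0 km
Candidate 2: residuals BRK 8.9, PKD 49.9, PAS 0.9 → max 49.9 km
Candidate 3: residuals BRK 30.7, PKD 6.4, PAS 30.4 → max 30.7 km
Candidate 4: residuals BRK 149.1, PKD 48.5, PAS 52.7 → max 149.1 km
Candidate 5: residuals BRK 0.0, PKD 0.0, PAS 0.0 → max 0.0 km
Only Candidate 5 has all residuals ≈ 0.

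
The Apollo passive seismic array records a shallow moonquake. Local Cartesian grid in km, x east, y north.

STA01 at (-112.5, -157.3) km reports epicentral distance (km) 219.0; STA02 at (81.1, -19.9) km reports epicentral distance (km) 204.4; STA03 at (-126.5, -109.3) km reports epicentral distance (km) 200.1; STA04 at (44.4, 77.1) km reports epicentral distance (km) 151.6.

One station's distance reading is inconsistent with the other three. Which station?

STA03

Solve using three stations at a time. Using STA01, STA02, STA04 (subtract circle equations pairwise → linear system) gives (x, y) ≈ (-106.3, 61.5).
Distances from that point to each station vs reported:
  STA01: calculated 218.9 vs reported 219.0 → residual 0.1 km
  STA02: calculated 204.3 vs reported 204.4 → residual 0.1 km
  STA03: calculated 172.0 vs reported 200.1 → residual 28.1 km
  STA04: calculated 151.5 vs reported 151.6 → residual 0.1 km
STA01, STA02, STA04 are mutually consistent (residuals ≈ 0); STA03 is off by 28.1 km.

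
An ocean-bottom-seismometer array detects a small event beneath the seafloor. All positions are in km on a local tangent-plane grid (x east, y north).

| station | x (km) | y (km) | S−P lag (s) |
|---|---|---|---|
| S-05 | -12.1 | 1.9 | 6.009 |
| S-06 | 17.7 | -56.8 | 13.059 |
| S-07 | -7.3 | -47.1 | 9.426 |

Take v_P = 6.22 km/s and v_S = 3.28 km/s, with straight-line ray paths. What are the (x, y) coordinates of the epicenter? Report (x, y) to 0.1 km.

Distance from S−P lag: d = Δt · v_P v_S / (v_P − v_S) = Δt · (6.22·3.28)/(6.22−3.28) ≈ 6.9393·Δt.
So d_S-05 = 41.70, d_S-06 = 90.62, d_S-07 = 65.41 km.
Circle about each station: (x + 12.1)² + (y − 1.9)² = 41.70²; (x − 17.7)² + (y + 56.8)² = 90.62²; (x + 7.3)² + (y + 47.1)² = 65.41².
Subtracting pairs of circle equations eliminates x²+y² and gives linear equations (the radical axes):
59.6 x − 117.4 y = -3083.58
9.6 x − 98.0 y = -417.90
Solving the 2×2 system: x ≈ -53.7, y ≈ -1.0 km.

(-53.7, -1.0)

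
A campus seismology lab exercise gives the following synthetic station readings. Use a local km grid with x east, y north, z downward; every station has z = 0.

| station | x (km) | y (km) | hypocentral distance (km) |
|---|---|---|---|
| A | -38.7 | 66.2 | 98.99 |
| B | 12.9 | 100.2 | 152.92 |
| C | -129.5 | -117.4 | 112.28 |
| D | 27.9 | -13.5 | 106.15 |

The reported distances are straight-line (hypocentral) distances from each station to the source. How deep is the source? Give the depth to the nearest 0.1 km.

z ≈ 24.9 km

Each station gives a sphere (x−x_i)² + (y−y_i)² + z² = d_i² (stations at z=0).
Subtracting the A sphere from B and C: z² cancels, leaving linear equations in x and y:
103.2 x + 68.0 y = -9259.19
-181.6 x − 367.2 y = 21865.10
Solving: x ≈ -74.890, y ≈ -22.509 km (keep extra digits for the depth step; rounded: -74.9, -22.5).
Then from the A sphere: z² = 98.99² − (x + 38.7)² − (y − 66.2)² with x = -74.890, y = -22.509, so z ≈ 24.900 ≈ 24.9 km.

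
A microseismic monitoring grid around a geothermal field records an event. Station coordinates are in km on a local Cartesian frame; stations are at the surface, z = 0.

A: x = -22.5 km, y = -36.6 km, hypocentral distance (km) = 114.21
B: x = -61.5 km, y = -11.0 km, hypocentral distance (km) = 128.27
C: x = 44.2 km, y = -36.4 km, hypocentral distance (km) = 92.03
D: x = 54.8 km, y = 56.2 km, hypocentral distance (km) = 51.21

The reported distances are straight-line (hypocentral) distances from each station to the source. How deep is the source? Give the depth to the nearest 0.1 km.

z ≈ 48.2 km

Each station gives a sphere (x−x_i)² + (y−y_i)² + z² = d_i² (stations at z=0).
Subtracting the A sphere from B and C: z² cancels, leaving linear equations in x and y:
-78.0 x + 51.2 y = -1351.83
133.4 x + 0.4 y = 6007.19
Solving: x ≈ 44.905, y ≈ 42.008 km (keep extra digits for the depth step; rounded: 44.9, 42.0).
Then from the A sphere: z² = 114.21² − (x + 22.5)² − (y + 36.6)² with x = 44.905, y = 42.008, so z ≈ 48.180 ≈ 48.2 km.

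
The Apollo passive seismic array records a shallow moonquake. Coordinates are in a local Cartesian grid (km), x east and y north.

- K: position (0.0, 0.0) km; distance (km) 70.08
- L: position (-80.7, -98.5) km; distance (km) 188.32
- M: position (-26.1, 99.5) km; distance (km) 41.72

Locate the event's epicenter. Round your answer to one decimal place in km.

Circle about each station: x² + y² = 70.08²; (x + 80.7)² + (y + 98.5)² = 188.32²; (x + 26.1)² + (y − 99.5)² = 41.72².
Subtracting pairs of circle equations eliminates x²+y² and gives linear equations (the radical axes):
-161.4 x − 197.0 y = -14338.48
-52.2 x + 199.0 y = 13752.11
Solving the 2×2 system: x ≈ 3.4, y ≈ 70.0 km.

(3.4, 70.0)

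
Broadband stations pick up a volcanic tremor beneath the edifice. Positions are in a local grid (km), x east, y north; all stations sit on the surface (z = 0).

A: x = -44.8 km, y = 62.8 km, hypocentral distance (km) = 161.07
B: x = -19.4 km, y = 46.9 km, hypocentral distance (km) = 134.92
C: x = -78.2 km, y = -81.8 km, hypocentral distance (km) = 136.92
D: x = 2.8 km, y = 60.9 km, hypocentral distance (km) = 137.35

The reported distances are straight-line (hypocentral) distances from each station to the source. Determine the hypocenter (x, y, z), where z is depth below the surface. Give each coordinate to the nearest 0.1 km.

(48.5, -59.8, 47.0)

Each station gives a sphere (x−x_i)² + (y−y_i)² + z² = d_i² (stations at z=0).
Subtracting the A sphere from B and C: z² cancels, leaving linear equations in x and y:
50.8 x − 31.8 y = 4365.23
-66.8 x − 289.2 y = 14052.06
Solving: x ≈ 48.501, y ≈ -59.792 km (keep extra digits for the depth step; rounded: 48.5, -59.8).
Then from the A sphere: z² = 161.07² − (x + 44.8)² − (y − 62.8)² with x = 48.501, y = -59.792, so z ≈ 47.007 ≈ 47.0 km.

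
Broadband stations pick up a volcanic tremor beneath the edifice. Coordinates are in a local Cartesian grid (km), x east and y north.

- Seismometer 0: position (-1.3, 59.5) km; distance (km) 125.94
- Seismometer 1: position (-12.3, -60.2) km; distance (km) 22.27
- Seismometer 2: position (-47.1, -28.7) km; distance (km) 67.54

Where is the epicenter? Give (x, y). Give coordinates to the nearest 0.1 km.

Circle about each station: (x + 1.3)² + (y − 59.5)² = 125.94²; (x + 12.3)² + (y + 60.2)² = 22.27²; (x + 47.1)² + (y + 28.7)² = 67.54².
Subtracting pairs of circle equations eliminates x²+y² and gives linear equations (the radical axes):
-22.0 x − 239.4 y = 15598.32
-91.6 x − 176.4 y = 10799.39
Solving the 2×2 system: x ≈ 9.2, y ≈ -66.0 km.

9.2 km east, -66.0 km north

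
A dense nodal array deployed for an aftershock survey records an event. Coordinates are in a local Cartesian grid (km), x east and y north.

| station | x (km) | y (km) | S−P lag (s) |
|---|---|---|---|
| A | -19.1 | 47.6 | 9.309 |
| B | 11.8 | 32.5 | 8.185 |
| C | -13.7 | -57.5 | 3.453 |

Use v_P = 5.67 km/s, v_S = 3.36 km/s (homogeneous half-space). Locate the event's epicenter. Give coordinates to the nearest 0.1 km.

x ≈ -15.8 km, y ≈ -29.1 km

Distance from S−P lag: d = Δt · v_P v_S / (v_P − v_S) = Δt · (5.67·3.36)/(5.67−3.36) ≈ 8.2473·Δt.
So d_A = 76.77, d_B = 67.50, d_C = 28.48 km.
Circle about each station: (x + 19.1)² + (y − 47.6)² = 76.77²; (x − 11.8)² + (y − 32.5)² = 67.50²; (x + 13.7)² + (y + 57.5)² = 28.48².
Subtracting the A equation from the B and C equations removes the quadratic terms:
61.8 x − 30.2 y = -97.70
10.8 x − 210.2 y = 5945.89
Solving the 2×2 system: x ≈ -15.8, y ≈ -29.1 km.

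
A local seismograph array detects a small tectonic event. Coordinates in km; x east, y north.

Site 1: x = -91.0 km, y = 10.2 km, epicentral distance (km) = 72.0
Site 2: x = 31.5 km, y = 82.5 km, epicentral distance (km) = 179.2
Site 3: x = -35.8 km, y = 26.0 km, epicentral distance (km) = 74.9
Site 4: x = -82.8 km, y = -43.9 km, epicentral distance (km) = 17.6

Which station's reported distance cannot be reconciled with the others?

Solve using three stations at a time. Using Site 1, Site 2, Site 4 (subtract circle equations pairwise → linear system) gives (x, y) ≈ (-76.7, -60.4).
Distances from that point to each station vs reported:
  Site 1: calculated 72.0 vs reported 72.0 → residual 0.0 km
  Site 2: calculated 179.2 vs reported 179.2 → residual 0.0 km
  Site 3: calculated 95.5 vs reported 74.9 → residual 20.6 km
  Site 4: calculated 17.5 vs reported 17.6 → residual 0.1 km
Site 1, Site 2, Site 4 are mutually consistent (residuals ≈ 0); Site 3 is off by 20.6 km.

Site 3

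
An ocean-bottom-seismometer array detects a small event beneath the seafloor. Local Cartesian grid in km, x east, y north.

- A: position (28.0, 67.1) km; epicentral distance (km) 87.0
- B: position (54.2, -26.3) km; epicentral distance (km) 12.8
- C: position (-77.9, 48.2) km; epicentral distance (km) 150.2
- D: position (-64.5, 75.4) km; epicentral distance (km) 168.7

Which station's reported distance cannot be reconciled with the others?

Solve using three stations at a time. Using A, B, C (subtract circle equations pairwise → linear system) gives (x, y) ≈ (58.7, -14.3).
Distances from that point to each station vs reported:
  A: calculated 87.0 vs reported 87.0 → residual 0.0 km
  B: calculated 12.8 vs reported 12.8 → residual 0.0 km
  C: calculated 150.2 vs reported 150.2 → residual 0.0 km
  D: calculated 152.4 vs reported 168.7 → residual 16.3 km
A, B, C are mutually consistent (residuals ≈ 0); D is off by 16.3 km.

D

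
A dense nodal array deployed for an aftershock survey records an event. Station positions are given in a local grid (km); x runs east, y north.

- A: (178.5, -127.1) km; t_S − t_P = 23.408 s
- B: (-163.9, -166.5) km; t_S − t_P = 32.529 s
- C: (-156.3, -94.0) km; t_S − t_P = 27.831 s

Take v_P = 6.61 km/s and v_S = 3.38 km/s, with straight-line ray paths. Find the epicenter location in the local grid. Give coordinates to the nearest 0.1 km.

Distance from S−P lag: d = Δt · v_P v_S / (v_P − v_S) = Δt · (6.61·3.38)/(6.61−3.38) ≈ 6.9170·Δt.
So d_A = 161.91, d_B = 225.00, d_C = 192.51 km.
Circle about each station: (x − 178.5)² + (y + 127.1)² = 161.91²; (x + 163.9)² + (y + 166.5)² = 225.00²; (x + 156.3)² + (y + 94.0)² = 192.51².
Subtracting pairs of circle equations eliminates x²+y² and gives linear equations (the radical axes):
-684.8 x − 78.8 y = -17841.35
-669.6 x + 66.2 y = -25596.22
Solving the 2×2 system: x ≈ 32.6, y ≈ -56.9 km.

x ≈ 32.6 km, y ≈ -56.9 km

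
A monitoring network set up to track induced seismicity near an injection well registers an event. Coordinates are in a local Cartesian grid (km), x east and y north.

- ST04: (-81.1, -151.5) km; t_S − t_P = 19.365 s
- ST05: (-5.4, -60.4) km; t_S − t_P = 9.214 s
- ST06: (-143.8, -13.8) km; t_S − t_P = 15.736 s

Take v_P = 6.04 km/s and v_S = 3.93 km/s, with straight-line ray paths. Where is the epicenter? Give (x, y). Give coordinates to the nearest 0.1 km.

Distance from S−P lag: d = Δt · v_P v_S / (v_P − v_S) = Δt · (6.04·3.93)/(6.04−3.93) ≈ 11.2499·Δt.
So d_ST04 = 217.85, d_ST05 = 103.66, d_ST06 = 177.03 km.
Circle about each station: (x + 81.1)² + (y + 151.5)² = 217.85²; (x + 5.4)² + (y + 60.4)² = 103.66²; (x + 143.8)² + (y + 13.8)² = 177.03².
Subtracting pairs of circle equations eliminates x²+y² and gives linear equations (the radical axes):
151.4 x + 182.2 y = 10861.09
-125.4 x + 275.4 y = 7458.42
Solving the 2×2 system: x ≈ 25.3, y ≈ 38.6 km.

25.3 km east, 38.6 km north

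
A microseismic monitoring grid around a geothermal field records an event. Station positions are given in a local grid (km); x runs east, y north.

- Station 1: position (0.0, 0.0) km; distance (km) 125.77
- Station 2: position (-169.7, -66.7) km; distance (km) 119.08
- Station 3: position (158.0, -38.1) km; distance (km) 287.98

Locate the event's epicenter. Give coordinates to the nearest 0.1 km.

x ≈ -118.9 km, y ≈ 41.0 km

Circle about each station: x² + y² = 125.77²; (x + 169.7)² + (y + 66.7)² = 119.08²; (x − 158.0)² + (y + 38.1)² = 287.98².
Subtracting the Station 1 equation from the Station 2 and Station 3 equations removes the quadratic terms:
-339.4 x − 133.4 y = 34885.03
316.0 x − 76.2 y = -40698.78
Solving the 2×2 system: x ≈ -118.9, y ≈ 41.0 km.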